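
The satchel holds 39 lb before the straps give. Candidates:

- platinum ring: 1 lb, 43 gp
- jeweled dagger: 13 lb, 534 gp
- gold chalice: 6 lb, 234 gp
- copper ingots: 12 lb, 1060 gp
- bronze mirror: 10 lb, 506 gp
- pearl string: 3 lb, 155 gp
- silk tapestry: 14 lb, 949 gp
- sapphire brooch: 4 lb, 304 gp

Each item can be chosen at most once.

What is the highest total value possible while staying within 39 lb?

2702

Density check — copper ingots 88.33, sapphire brooch 76.00, silk tapestry 67.79, pearl string 51.67 are the best per lb.
A density-first pass picks platinum ring + copper ingots + pearl string + silk tapestry + sapphire brooch — 2511 at 34 lb.
Dropping platinum ring frees 1 lb; slotting in gold chalice (6 lb) lifts the total to 2702 at 39 lb.
Every other selection either busts 39 lb or fails to beat 2702.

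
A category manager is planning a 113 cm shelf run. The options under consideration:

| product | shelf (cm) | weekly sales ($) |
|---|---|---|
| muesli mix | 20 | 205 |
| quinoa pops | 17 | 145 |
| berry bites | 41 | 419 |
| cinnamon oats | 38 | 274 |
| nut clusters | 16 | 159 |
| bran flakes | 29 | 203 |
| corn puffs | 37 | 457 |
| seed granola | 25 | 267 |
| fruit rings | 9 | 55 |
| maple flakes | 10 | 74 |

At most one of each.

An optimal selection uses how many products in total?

4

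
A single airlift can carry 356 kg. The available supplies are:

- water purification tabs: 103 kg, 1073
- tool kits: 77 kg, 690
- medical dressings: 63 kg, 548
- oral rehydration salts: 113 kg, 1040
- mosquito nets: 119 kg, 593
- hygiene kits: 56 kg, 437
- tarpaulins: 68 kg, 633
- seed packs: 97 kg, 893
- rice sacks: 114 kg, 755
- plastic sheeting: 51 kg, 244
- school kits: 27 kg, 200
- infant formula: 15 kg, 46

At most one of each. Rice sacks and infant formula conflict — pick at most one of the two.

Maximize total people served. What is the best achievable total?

3351

Taking the top-ratio supplies first gives water purification tabs + tool kits + tarpaulins + seed packs for 3289 (345 kg).
The 165 kg tied up in tarpaulins and seed packs is better spent on medical dressings + oral rehydration salts — total rises to 3351 (356 kg).
Every other selection either busts 356 kg or breaks a pairing rule or fails to beat 3351.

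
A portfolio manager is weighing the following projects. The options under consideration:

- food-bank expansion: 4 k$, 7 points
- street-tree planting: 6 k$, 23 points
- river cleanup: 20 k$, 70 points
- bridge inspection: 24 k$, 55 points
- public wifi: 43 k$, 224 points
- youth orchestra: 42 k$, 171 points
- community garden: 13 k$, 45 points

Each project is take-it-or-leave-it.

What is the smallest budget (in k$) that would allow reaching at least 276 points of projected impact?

Need the lightest bundle worth ≥ 276.
food-bank expansion + public wifi + community garden reaches 276 using 60 k$.
Any bundle with less than 60 k$ falls short of 276.

60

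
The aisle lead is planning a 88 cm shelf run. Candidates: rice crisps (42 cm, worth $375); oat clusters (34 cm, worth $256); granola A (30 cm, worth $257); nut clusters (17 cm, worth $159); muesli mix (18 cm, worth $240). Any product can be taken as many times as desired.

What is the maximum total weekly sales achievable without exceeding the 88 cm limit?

A density-first pass picks 4×muesli mix — 960 at 72 cm.
Dropping muesli mix frees 18 cm; slotting in 2×nut clusters (34 cm) lifts the total to 1038 at 88 cm.
That's the maximum — no swap from here does better than 1038.

1038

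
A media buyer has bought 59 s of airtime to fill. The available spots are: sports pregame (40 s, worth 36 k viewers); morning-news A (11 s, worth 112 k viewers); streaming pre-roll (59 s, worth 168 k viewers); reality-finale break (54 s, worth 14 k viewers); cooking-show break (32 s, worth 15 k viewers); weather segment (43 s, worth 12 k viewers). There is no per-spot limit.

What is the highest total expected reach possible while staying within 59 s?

560

Taking 5×morning-news A: 55 s used, 560 in expected reach.
Nothing else within 59 s beats 560.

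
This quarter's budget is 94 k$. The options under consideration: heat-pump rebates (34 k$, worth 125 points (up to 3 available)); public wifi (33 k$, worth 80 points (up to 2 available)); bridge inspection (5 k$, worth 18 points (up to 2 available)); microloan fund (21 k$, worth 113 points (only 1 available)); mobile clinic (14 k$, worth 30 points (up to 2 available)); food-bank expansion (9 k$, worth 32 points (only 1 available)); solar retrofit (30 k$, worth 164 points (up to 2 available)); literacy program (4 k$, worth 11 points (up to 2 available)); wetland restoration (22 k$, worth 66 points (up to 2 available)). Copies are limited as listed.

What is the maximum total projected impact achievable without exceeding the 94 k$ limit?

Density check — solar retrofit 5.47, microloan fund 5.38, heat-pump rebates 3.68 are the best per k$.
Taking the top-ratio projects first gives 2×bridge inspection + microloan fund + 2×solar retrofit for 477 (91 k$).
The 10 k$ tied up in 2×bridge inspection is better spent on food-bank expansion + literacy program — total rises to 484 (94 k$).
Every other selection either busts 94 k$ or exceeds an availability limit or fails to beat 484.

484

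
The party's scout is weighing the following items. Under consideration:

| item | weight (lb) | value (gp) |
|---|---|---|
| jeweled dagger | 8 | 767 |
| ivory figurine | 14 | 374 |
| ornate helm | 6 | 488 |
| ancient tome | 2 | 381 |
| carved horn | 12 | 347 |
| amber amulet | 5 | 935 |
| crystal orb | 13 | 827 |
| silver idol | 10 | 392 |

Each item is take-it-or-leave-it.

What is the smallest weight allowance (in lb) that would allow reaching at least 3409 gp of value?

42

Minimise lb subject to total value ≥ 3409.
Taking jeweled dagger + ornate helm + amber amulet + crystal orb + silver idol gives 3409 (≥ 3409) for 42 lb.
Any bundle with less than 42 lb falls short of 3409.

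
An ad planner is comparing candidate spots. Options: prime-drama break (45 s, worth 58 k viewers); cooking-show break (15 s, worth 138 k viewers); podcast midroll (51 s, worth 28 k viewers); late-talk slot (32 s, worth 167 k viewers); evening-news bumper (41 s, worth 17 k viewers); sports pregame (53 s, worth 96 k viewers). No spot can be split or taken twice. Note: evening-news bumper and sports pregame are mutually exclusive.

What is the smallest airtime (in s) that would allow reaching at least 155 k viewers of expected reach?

32

Minimise s subject to total expected reach ≥ 155.
late-talk slot: 167 expected reach at 32 s.
Below 32 s the best achievable stays under 155.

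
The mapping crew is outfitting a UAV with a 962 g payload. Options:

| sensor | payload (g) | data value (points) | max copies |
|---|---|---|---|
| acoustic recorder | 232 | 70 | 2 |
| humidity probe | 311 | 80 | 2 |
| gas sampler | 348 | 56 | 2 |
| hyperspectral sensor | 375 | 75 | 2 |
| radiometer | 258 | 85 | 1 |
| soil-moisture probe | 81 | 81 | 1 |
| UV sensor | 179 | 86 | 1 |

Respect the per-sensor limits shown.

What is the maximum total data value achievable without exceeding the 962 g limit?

332

Density check — soil-moisture probe 1.00, UV sensor 0.48, radiometer 0.33, acoustic recorder 0.30 are the best per g.
Filling by ratio: acoustic recorder + radiometer + soil-moisture probe + UV sensor for 322, with 212 g left unused.
Replace acoustic recorder with humidity probe: the trade gains 10 net, giving 332 at 829 g.
That's the maximum — no swap from here does better than 332.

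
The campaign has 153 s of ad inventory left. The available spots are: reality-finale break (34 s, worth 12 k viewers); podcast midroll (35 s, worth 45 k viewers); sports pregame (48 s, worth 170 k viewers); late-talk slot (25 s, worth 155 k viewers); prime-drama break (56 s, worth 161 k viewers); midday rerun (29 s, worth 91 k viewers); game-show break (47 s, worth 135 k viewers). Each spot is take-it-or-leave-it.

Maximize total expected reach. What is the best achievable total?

Density check — late-talk slot 6.20, sports pregame 3.54, midday rerun 3.14, prime-drama break 2.88 are the best per s.
Sports pregame + late-talk slot + midday rerun + game-show break uses 149 of the 153 s and totals 551.
An exhaustive check of the 128 subsets confirms 551.

551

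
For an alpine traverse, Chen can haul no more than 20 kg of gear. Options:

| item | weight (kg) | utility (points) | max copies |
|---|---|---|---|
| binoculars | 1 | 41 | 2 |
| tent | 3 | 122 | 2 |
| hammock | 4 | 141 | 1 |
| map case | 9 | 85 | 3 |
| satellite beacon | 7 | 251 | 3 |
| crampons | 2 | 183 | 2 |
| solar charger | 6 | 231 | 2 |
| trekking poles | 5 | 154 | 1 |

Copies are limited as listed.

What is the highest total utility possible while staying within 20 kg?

Filling by ratio: 2×binoculars + 2×tent + 2×crampons + solar charger for 923, with 2 kg left unused.
Dropping binoculars and tent frees 4 kg; slotting in solar charger (6 kg) lifts the total to 991 at 20 kg.
Nothing else within 20 kg beats 991.

991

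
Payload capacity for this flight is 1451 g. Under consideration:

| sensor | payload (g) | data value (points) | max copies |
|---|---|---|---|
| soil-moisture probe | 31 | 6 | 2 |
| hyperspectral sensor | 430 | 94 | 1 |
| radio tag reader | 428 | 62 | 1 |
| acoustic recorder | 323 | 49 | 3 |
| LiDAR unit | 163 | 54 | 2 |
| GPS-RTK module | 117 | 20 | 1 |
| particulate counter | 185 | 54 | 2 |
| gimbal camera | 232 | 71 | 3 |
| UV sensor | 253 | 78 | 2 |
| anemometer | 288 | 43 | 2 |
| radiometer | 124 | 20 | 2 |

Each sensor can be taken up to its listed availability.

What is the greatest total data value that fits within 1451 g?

The ratio heuristic lands on 2×soil-moisture probe + 2×LiDAR unit + 2×gimbal camera + 2×UV sensor (418) but leaves 93 g idle.
The 294 g tied up in 2×soil-moisture probe and gimbal camera is better spent on 2×particulate counter — total rises to 443 (1434 g).

443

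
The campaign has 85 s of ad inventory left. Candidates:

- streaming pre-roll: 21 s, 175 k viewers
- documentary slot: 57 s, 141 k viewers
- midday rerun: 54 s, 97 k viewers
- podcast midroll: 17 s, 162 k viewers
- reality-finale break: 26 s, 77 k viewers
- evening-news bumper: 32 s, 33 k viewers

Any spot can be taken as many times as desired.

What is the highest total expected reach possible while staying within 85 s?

Best packing: 5×podcast midroll — 85 s, 810 total.
Nothing else within 85 s beats 810.

810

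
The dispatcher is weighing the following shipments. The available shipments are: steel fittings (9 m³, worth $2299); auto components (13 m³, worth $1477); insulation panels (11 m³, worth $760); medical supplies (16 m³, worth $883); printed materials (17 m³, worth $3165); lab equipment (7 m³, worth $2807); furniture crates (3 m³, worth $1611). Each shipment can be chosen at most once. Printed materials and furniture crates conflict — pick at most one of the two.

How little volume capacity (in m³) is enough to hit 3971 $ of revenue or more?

Need the lightest bundle worth ≥ 3971.
lab equipment + furniture crates: 4418 revenue at 10 m³.
Below 10 m³ the best achievable stays under 3971.

10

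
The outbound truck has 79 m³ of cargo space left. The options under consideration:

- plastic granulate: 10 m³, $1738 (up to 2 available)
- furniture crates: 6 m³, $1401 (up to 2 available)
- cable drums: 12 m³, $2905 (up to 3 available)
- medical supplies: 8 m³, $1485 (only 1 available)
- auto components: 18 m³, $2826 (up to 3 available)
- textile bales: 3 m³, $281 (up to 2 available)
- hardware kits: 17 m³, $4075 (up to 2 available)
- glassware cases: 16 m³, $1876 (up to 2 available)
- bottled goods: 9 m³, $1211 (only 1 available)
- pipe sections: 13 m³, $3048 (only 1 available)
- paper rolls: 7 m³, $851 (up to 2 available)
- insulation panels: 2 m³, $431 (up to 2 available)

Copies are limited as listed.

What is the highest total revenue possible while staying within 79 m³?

Taking the top-ratio shipments first gives furniture crates + 3×cable drums + 2×hardware kits + insulation panels for 18697 (78 m³).
The 12 m³ tied up in cable drums is better spent on pipe sections — total rises to 18840 (79 m³).
Nothing else within 79 m³ beats 18840.

18840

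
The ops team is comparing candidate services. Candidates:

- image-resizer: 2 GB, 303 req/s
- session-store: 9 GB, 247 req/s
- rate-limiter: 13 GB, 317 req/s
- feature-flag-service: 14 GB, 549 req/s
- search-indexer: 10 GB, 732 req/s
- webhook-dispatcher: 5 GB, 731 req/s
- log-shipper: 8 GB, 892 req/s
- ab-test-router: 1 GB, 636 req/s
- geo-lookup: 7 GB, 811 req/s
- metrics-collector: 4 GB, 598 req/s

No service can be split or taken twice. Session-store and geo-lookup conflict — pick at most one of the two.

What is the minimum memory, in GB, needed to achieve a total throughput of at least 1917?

10

Look for the lowest-memory combination reaching 1917.
webhook-dispatcher + ab-test-router + metrics-collector: 1965 throughput at 10 GB.
Any bundle with less than 10 GB falls short of 1917.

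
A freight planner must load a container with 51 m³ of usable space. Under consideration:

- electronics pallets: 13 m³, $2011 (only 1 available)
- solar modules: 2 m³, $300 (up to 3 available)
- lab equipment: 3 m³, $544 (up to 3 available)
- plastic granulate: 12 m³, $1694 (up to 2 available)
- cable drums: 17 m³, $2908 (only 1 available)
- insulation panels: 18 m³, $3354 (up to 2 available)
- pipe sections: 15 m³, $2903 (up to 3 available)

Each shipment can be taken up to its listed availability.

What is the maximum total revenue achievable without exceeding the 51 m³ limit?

9797

Taking 2×lab equipment + 3×pipe sections: 51 m³ used, 9797 in revenue.
Nothing else within 51 m³ beats 9797.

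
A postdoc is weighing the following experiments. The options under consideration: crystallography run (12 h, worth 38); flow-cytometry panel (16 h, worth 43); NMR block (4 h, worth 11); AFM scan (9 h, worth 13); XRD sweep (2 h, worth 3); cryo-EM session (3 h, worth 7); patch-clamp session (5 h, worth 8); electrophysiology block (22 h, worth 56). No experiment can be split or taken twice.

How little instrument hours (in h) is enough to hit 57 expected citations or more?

Minimise h subject to total expected citations ≥ 57.
crystallography run + NMR block + XRD sweep + cryo-EM session reaches 59 using 21 h.
Any bundle with less than 21 h falls short of 57.

21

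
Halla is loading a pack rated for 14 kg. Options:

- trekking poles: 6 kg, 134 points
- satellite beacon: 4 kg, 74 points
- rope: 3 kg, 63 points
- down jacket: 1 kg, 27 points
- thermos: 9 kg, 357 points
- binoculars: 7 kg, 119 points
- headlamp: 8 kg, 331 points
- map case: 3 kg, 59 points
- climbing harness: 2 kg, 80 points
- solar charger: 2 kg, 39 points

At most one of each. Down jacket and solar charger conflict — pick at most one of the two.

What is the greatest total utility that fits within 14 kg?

501

By utility per kg: headlamp 41.38, climbing harness 40.00, thermos 39.67 lead.
The ratio ordering already packs tightly: rope + down jacket + headlamp + climbing harness, 14 kg, 501.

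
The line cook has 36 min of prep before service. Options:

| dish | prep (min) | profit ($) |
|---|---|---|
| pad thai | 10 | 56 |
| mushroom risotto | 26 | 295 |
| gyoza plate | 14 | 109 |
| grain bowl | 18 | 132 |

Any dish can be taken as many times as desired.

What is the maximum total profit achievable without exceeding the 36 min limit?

351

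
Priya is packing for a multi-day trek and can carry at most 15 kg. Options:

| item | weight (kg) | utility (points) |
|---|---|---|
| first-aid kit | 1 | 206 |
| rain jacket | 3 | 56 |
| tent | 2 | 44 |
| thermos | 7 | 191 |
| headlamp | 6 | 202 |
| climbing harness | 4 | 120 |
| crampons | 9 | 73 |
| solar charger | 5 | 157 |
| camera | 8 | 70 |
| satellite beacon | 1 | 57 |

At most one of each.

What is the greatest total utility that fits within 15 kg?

666

Ranking by ratio (utility/kg): first-aid kit 206.00, satellite beacon 57.00, headlamp 33.67, solar charger 31.40.
Best packing: first-aid kit + tent + headlamp + solar charger + satellite beacon — 15 kg, 666 total.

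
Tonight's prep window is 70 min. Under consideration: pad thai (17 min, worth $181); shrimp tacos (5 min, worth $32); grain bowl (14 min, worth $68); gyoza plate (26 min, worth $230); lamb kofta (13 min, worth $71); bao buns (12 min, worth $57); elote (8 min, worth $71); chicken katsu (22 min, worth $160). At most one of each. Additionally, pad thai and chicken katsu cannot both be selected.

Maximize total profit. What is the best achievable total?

585

Density check — pad thai 10.65, elote 8.88, gyoza plate 8.85, chicken katsu 7.27 are the best per min.
Pad thai + shrimp tacos + gyoza plate + lamb kofta + elote uses 69 of the 70 min and totals 585.
Next best is pad thai + shrimp tacos + grain bowl + gyoza plate + elote at 582 (70 min) — short by 3.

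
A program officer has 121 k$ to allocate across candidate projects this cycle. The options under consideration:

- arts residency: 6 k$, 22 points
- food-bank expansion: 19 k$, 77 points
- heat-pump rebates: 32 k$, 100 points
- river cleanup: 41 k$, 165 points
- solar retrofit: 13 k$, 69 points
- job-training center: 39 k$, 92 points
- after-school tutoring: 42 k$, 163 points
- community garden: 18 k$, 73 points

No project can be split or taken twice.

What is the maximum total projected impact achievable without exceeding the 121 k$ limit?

496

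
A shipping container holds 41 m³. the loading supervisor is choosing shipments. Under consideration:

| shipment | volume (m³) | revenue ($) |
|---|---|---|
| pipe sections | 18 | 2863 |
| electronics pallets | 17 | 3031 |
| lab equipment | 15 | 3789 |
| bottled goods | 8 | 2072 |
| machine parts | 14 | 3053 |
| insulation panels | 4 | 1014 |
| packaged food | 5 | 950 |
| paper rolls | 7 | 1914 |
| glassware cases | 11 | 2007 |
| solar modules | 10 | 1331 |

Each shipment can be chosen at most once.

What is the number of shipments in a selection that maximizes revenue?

Best achievable revenue is 9928.
lab equipment + bottled goods + machine parts + insulation panels hits 9928 at 41 m³.
All optima have 4 shipments.

4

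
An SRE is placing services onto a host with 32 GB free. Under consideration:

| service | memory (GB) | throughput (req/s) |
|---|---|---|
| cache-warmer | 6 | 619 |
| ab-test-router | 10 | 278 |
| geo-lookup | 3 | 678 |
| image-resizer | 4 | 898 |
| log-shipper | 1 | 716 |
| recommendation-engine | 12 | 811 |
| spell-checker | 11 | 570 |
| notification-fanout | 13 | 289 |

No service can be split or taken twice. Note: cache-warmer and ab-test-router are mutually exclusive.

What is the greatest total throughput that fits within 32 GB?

Cache-warmer + geo-lookup + image-resizer + log-shipper + recommendation-engine uses 26 of the 32 GB and totals 3722.

3722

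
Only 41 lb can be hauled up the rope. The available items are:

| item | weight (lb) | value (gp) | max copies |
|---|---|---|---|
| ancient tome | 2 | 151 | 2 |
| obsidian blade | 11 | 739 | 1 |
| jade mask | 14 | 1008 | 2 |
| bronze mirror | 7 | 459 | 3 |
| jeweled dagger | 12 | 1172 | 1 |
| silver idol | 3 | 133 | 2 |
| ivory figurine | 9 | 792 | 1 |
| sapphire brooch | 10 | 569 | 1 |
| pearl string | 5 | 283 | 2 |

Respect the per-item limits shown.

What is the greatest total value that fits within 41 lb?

Filling by ratio: 2×ancient tome + jade mask + jeweled dagger + ivory figurine for 3274, with 2 lb left unused.
The 16 lb tied up in ancient tome and jade mask is better spent on obsidian blade + bronze mirror — total rises to 3313 (41 lb).
That's the maximum — no swap from here does better than 3313.

3313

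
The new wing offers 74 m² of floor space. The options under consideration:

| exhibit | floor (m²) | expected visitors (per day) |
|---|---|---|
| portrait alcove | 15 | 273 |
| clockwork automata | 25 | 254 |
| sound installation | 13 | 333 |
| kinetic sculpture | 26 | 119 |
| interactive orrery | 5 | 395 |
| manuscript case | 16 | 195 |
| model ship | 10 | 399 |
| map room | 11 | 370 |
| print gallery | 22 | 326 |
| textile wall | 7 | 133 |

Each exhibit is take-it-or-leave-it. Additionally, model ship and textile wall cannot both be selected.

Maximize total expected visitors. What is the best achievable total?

Best packing: portrait alcove + sound installation + interactive orrery + manuscript case + model ship + map room — 70 m², 1965 total.
The closest alternative, portrait alcove + sound installation + interactive orrery + map room + print gallery + textile wall, reaches only 1830.

1965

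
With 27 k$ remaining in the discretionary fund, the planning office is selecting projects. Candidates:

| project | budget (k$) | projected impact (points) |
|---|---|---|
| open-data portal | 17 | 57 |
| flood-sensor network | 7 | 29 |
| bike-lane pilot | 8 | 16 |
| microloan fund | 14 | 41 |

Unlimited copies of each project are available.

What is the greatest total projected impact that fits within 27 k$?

87

3×flood-sensor network uses 21 of the 27 k$ and totals 87.
That's the maximum — no swap from here does better than 87.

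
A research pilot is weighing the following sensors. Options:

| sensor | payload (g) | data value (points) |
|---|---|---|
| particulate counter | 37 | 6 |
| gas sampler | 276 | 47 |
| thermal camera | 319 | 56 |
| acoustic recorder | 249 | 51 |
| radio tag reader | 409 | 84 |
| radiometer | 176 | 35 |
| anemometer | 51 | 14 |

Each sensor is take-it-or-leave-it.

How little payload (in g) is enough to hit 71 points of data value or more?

337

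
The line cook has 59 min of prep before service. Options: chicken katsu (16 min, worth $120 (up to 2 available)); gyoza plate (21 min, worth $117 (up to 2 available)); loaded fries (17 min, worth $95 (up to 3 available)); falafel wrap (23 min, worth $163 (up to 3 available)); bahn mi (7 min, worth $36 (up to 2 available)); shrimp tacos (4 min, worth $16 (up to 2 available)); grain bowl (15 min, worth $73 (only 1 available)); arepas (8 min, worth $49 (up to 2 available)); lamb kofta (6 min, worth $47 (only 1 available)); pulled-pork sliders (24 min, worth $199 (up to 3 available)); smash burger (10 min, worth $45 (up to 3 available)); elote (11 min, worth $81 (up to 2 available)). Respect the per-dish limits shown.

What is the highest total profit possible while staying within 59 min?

479

Taking the top-ratio dishes first gives shrimp tacos + lamb kofta + 2×pulled-pork sliders for 461 (58 min).
Dropping shrimp tacos and lamb kofta frees 10 min; slotting in elote (11 min) lifts the total to 479 at 59 min.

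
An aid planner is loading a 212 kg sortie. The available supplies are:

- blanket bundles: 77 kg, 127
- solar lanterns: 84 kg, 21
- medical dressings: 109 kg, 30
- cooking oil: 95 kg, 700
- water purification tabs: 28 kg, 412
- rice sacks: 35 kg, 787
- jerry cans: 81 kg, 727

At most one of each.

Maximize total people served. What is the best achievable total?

Greedy by ratio would take water purification tabs + rice sacks + jerry cans: 144 kg used, total 1926.
Replace water purification tabs with cooking oil: the trade gains 288 net, giving 2214 at 211 kg.
The closest alternative, water purification tabs + rice sacks + jerry cans, reaches only 1926.

2214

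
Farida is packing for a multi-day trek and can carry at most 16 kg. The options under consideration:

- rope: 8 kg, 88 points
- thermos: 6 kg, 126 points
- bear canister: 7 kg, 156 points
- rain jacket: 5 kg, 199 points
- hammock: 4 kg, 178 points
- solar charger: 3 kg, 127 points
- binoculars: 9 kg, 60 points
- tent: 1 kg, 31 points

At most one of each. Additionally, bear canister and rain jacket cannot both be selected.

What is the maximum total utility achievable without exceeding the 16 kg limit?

535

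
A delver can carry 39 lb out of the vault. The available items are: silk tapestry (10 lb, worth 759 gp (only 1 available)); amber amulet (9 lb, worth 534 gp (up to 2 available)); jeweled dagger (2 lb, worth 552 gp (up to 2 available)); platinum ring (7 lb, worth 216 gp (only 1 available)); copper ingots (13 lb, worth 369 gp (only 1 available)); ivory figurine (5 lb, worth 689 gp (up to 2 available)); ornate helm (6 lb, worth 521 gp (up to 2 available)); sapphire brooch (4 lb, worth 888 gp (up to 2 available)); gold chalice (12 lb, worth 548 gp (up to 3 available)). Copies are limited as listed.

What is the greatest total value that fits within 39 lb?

5538

Greedy by ratio would take 2×jeweled dagger + 2×ivory figurine + 2×ornate helm + 2×sapphire brooch: 34 lb used, total 5300.
Dropping ornate helm frees 6 lb; slotting in silk tapestry (10 lb) lifts the total to 5538 at 38 lb.
Every other selection either busts 39 lb or exceeds an availability limit or fails to beat 5538.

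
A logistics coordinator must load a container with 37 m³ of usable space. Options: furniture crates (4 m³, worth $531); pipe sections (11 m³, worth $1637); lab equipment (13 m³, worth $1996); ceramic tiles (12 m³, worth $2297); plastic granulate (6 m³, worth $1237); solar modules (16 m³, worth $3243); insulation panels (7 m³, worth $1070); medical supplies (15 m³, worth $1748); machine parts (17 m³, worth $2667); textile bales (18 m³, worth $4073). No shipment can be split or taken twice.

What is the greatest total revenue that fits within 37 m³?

7607

Taking ceramic tiles + plastic granulate + textile bales: 36 m³ used, 7607 in revenue.
Nothing else within 37 m³ beats 7607.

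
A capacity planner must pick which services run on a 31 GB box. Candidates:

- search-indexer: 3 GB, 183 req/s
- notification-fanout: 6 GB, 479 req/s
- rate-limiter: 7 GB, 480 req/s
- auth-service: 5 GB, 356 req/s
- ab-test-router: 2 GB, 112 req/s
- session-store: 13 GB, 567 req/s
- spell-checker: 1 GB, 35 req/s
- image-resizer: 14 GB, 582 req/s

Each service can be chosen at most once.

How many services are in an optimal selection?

The maximum throughput within 31 GB is 1882.
One optimal bundle: notification-fanout + rate-limiter + auth-service + session-store (31 GB).
Any selection reaching 1882 contains exactly 4 services.

4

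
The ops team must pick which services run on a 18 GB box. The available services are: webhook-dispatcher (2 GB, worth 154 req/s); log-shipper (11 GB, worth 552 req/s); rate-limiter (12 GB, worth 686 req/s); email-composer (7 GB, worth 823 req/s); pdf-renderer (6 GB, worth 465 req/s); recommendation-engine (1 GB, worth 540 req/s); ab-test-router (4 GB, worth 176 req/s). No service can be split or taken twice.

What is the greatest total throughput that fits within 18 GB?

Taking the top-ratio services first gives webhook-dispatcher + email-composer + pdf-renderer + recommendation-engine for 1982 (16 GB).
Dropping webhook-dispatcher frees 2 GB; slotting in ab-test-router (4 GB) lifts the total to 2004 at 18 GB.
Runner-up webhook-dispatcher + email-composer + pdf-renderer + recommendation-engine tops out at 1982.

2004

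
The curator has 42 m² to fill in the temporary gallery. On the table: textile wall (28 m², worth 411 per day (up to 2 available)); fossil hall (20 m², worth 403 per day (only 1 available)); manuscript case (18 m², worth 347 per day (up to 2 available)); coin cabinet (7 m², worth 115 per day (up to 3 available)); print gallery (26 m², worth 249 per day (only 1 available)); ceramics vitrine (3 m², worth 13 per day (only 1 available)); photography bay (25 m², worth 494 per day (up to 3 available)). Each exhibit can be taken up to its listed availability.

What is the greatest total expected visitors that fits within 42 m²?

763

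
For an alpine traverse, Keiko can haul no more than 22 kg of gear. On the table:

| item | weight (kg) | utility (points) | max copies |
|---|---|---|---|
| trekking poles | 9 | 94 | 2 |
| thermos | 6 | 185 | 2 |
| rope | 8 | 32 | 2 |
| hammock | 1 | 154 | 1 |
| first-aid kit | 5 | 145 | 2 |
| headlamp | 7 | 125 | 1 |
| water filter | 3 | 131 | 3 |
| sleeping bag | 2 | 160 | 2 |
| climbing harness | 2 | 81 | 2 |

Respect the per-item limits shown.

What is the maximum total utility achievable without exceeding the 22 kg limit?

1133

By utility per kg: hammock 154.00, sleeping bag 80.00, water filter 43.67, climbing harness 40.50 lead.
A density-first pass picks hammock + 3×water filter + 2×sleeping bag + 2×climbing harness — 1029 at 18 kg.
The 2 kg tied up in climbing harness is better spent on thermos — total rises to 1133 (22 kg).
Every other selection either busts 22 kg or exceeds an availability limit or fails to beat 1133.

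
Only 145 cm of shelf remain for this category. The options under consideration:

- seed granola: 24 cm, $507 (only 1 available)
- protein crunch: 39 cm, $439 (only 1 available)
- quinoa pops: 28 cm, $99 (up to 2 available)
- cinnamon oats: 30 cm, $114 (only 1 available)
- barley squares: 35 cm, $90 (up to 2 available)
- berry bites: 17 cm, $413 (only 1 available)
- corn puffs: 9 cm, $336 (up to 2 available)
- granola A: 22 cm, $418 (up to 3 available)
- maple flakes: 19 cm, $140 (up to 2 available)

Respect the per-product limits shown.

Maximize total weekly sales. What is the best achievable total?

Density check — corn puffs 37.33, berry bites 24.29, seed granola 21.12 are the best per cm.
Seed granola + berry bites + 2×corn puffs + 3×granola A + maple flakes uses 144 of the 145 cm and totals 2986.
Every other selection either busts 145 cm or exceeds an availability limit or fails to beat 2986.

2986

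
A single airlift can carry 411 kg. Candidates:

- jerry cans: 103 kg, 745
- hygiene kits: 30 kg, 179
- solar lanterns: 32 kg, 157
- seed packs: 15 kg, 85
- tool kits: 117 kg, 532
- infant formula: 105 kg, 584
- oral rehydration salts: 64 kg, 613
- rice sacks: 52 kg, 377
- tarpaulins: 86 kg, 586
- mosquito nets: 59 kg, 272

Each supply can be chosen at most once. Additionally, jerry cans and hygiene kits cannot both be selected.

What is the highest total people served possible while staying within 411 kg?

2905

Best packing: jerry cans + infant formula + oral rehydration salts + rice sacks + tarpaulins — 410 kg, 2905 total.
That's the maximum — no feasible swap from here does better than 2905.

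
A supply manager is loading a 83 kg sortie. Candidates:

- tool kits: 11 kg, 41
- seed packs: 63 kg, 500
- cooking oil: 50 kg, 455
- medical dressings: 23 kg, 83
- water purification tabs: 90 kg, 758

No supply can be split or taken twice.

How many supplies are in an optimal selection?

Best achievable people served is 541.
tool kits + seed packs hits 541 at 74 kg.
Every optimal selection uses 2 supplies.

2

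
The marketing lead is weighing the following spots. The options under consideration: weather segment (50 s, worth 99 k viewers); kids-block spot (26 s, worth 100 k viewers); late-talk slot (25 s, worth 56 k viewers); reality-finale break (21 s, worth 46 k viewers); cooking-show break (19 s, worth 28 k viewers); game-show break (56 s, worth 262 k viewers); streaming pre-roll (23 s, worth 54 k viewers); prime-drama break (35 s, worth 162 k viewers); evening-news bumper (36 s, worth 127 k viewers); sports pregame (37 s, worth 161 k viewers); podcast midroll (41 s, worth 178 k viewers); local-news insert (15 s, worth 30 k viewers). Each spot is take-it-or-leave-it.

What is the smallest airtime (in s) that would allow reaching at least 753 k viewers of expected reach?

169

Look for the lowest-airtime combination reaching 753.
game-show break + prime-drama break + sports pregame + podcast midroll: 763 expected reach at 169 s.
Any bundle with less than 169 s falls short of 753.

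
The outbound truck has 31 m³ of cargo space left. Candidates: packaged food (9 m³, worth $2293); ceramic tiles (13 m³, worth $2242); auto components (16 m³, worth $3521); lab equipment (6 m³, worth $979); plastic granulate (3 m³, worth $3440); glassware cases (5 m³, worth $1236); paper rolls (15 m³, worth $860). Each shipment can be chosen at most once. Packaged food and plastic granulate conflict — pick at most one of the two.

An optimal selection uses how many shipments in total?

Optimal total is 9176.
For example auto components + lab equipment + plastic granulate + glassware cases achieves it, using 30 m³.
All optima have 4 shipments.

4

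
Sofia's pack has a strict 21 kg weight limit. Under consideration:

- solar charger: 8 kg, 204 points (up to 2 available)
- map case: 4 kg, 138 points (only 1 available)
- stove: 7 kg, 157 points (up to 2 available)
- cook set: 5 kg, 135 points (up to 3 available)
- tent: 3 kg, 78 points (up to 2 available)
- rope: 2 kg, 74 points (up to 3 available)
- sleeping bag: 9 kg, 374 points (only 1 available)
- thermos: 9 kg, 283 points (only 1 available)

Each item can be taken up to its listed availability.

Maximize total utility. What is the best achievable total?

Ranking by ratio (utility/kg): sleeping bag 41.56, rope 37.00, map case 34.50.
Filling by ratio: map case + 3×rope + sleeping bag for 734, with 2 kg left unused.
Replace map case with 2×tent: the trade gains 18 net, giving 752 at 21 kg.
That's the maximum — no swap from here does better than 752.

752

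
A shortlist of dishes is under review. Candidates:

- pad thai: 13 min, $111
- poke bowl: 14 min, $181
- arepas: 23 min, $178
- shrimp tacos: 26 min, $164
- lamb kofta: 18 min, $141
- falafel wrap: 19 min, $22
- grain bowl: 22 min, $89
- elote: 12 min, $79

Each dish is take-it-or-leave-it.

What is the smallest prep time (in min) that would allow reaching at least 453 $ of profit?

50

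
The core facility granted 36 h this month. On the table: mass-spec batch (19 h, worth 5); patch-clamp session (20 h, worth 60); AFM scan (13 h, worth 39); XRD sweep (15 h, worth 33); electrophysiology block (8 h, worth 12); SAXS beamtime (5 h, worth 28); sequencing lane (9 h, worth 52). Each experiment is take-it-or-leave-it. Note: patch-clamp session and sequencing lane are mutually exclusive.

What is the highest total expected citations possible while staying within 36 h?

131

Best packing: AFM scan + electrophysiology block + SAXS beamtime + sequencing lane — 35 h, 131 total.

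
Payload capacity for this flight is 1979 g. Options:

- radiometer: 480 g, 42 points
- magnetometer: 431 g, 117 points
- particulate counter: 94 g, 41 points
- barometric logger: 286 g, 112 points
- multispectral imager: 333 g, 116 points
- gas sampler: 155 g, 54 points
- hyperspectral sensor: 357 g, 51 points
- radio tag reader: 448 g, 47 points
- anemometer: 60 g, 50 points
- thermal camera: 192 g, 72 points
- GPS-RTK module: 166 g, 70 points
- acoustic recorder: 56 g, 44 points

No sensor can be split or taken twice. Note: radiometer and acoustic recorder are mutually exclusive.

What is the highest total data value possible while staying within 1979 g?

676

Taking magnetometer + particulate counter + barometric logger + multispectral imager + gas sampler + anemometer + thermal camera + GPS-RTK module + acoustic recorder: 1773 g used, 676 in data value.
The spare 206 g is too small for any remaining sensor, and no feasible exchange beats 676.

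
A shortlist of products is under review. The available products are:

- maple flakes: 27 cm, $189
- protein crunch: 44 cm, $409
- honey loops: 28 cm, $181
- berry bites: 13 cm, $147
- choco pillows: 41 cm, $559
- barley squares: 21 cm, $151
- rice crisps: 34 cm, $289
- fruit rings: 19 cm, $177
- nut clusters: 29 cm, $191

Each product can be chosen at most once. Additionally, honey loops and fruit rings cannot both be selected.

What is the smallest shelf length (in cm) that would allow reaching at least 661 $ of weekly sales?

54

Look for the lowest-shelf combination reaching 661.
Taking berry bites + choco pillows gives 706 (≥ 661) for 54 cm.
Below 54 cm the best achievable stays under 661.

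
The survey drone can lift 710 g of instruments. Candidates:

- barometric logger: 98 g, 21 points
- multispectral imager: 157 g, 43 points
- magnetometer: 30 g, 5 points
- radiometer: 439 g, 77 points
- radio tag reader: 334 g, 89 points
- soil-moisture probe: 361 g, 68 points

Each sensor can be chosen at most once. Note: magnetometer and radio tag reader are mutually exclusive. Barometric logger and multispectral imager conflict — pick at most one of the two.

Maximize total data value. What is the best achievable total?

157

Best packing: radio tag reader + soil-moisture probe — 695 g, 157 total.
Every other selection either busts 710 g or breaks a pairing rule or fails to beat 157.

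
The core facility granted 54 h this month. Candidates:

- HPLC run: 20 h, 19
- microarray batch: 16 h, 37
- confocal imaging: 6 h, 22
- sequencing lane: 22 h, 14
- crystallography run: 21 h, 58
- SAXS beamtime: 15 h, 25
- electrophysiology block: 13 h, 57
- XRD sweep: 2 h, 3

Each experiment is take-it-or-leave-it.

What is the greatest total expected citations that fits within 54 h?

Filling by ratio: confocal imaging + crystallography run + electrophysiology block + XRD sweep for 140, with 12 h left unused.
The 6 h tied up in confocal imaging is better spent on microarray batch — total rises to 155 (52 h).

155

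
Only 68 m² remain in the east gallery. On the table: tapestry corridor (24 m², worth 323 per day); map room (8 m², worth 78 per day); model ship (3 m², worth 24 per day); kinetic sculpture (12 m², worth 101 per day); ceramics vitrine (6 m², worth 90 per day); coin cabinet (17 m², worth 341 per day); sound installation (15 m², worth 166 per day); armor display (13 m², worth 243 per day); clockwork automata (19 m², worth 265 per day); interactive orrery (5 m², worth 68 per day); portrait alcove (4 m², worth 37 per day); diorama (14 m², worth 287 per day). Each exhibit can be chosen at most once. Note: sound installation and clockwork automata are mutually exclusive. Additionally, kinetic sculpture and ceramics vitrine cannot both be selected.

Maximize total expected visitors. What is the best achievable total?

1204

Filling by ratio: map room + ceramics vitrine + coin cabinet + armor display + interactive orrery + portrait alcove + diorama for 1144, with 1 m² left unused.
The 18 m² tied up in map room and ceramics vitrine and portrait alcove is better spent on clockwork automata — total rises to 1204 (68 m²).
That's the maximum — no feasible swap from here does better than 1204.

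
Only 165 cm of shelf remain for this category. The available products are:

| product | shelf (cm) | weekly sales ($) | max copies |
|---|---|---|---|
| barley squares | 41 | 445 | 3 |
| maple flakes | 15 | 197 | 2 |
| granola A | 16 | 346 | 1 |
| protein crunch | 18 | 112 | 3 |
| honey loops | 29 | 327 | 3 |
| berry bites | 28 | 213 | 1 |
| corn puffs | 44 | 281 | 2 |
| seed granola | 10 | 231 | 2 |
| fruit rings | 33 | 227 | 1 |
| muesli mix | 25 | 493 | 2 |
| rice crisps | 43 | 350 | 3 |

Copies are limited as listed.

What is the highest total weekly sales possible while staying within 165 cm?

2645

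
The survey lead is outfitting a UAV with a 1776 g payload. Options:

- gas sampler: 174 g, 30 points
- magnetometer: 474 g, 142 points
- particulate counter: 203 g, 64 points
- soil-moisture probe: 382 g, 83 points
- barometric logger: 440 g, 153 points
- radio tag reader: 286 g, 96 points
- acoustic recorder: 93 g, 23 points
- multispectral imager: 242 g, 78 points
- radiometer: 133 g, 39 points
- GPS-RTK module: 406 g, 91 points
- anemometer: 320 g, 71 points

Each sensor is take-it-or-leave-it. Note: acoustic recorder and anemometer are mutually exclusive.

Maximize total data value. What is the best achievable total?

556

Taking magnetometer + particulate counter + barometric logger + radio tag reader + acoustic recorder + multispectral imager: 1738 g used, 556 in data value.
That's the maximum — no feasible swap from here does better than 556.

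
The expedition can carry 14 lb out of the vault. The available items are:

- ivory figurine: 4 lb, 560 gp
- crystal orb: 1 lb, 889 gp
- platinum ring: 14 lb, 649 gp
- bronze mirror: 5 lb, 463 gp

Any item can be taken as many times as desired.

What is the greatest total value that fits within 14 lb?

12446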